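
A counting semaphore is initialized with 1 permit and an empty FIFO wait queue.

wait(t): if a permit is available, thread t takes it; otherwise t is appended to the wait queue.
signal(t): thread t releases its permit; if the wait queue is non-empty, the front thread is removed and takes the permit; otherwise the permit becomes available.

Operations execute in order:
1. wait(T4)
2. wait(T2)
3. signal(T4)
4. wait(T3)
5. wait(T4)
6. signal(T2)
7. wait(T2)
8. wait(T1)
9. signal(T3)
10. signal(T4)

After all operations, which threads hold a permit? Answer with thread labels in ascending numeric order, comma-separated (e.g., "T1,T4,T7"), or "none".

Answer: T2

Derivation:
Step 1: wait(T4) -> count=0 queue=[] holders={T4}
Step 2: wait(T2) -> count=0 queue=[T2] holders={T4}
Step 3: signal(T4) -> count=0 queue=[] holders={T2}
Step 4: wait(T3) -> count=0 queue=[T3] holders={T2}
Step 5: wait(T4) -> count=0 queue=[T3,T4] holders={T2}
Step 6: signal(T2) -> count=0 queue=[T4] holders={T3}
Step 7: wait(T2) -> count=0 queue=[T4,T2] holders={T3}
Step 8: wait(T1) -> count=0 queue=[T4,T2,T1] holders={T3}
Step 9: signal(T3) -> count=0 queue=[T2,T1] holders={T4}
Step 10: signal(T4) -> count=0 queue=[T1] holders={T2}
Final holders: T2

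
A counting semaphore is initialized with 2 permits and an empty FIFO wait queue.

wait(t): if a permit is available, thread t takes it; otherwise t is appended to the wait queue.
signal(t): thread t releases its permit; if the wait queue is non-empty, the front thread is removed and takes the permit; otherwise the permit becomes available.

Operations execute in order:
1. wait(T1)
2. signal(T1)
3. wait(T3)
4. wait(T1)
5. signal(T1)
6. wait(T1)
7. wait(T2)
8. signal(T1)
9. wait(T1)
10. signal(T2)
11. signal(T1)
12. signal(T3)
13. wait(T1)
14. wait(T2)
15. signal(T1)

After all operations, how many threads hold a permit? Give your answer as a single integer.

Step 1: wait(T1) -> count=1 queue=[] holders={T1}
Step 2: signal(T1) -> count=2 queue=[] holders={none}
Step 3: wait(T3) -> count=1 queue=[] holders={T3}
Step 4: wait(T1) -> count=0 queue=[] holders={T1,T3}
Step 5: signal(T1) -> count=1 queue=[] holders={T3}
Step 6: wait(T1) -> count=0 queue=[] holders={T1,T3}
Step 7: wait(T2) -> count=0 queue=[T2] holders={T1,T3}
Step 8: signal(T1) -> count=0 queue=[] holders={T2,T3}
Step 9: wait(T1) -> count=0 queue=[T1] holders={T2,T3}
Step 10: signal(T2) -> count=0 queue=[] holders={T1,T3}
Step 11: signal(T1) -> count=1 queue=[] holders={T3}
Step 12: signal(T3) -> count=2 queue=[] holders={none}
Step 13: wait(T1) -> count=1 queue=[] holders={T1}
Step 14: wait(T2) -> count=0 queue=[] holders={T1,T2}
Step 15: signal(T1) -> count=1 queue=[] holders={T2}
Final holders: {T2} -> 1 thread(s)

Answer: 1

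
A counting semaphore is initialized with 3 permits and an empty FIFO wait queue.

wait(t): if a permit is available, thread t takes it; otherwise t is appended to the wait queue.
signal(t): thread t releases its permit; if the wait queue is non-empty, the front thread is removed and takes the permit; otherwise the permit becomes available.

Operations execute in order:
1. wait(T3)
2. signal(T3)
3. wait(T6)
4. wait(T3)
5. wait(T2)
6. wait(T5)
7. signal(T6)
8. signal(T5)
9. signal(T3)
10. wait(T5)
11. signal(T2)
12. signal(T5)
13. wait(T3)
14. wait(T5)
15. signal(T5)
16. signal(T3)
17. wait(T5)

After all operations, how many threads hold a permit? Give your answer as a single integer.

Step 1: wait(T3) -> count=2 queue=[] holders={T3}
Step 2: signal(T3) -> count=3 queue=[] holders={none}
Step 3: wait(T6) -> count=2 queue=[] holders={T6}
Step 4: wait(T3) -> count=1 queue=[] holders={T3,T6}
Step 5: wait(T2) -> count=0 queue=[] holders={T2,T3,T6}
Step 6: wait(T5) -> count=0 queue=[T5] holders={T2,T3,T6}
Step 7: signal(T6) -> count=0 queue=[] holders={T2,T3,T5}
Step 8: signal(T5) -> count=1 queue=[] holders={T2,T3}
Step 9: signal(T3) -> count=2 queue=[] holders={T2}
Step 10: wait(T5) -> count=1 queue=[] holders={T2,T5}
Step 11: signal(T2) -> count=2 queue=[] holders={T5}
Step 12: signal(T5) -> count=3 queue=[] holders={none}
Step 13: wait(T3) -> count=2 queue=[] holders={T3}
Step 14: wait(T5) -> count=1 queue=[] holders={T3,T5}
Step 15: signal(T5) -> count=2 queue=[] holders={T3}
Step 16: signal(T3) -> count=3 queue=[] holders={none}
Step 17: wait(T5) -> count=2 queue=[] holders={T5}
Final holders: {T5} -> 1 thread(s)

Answer: 1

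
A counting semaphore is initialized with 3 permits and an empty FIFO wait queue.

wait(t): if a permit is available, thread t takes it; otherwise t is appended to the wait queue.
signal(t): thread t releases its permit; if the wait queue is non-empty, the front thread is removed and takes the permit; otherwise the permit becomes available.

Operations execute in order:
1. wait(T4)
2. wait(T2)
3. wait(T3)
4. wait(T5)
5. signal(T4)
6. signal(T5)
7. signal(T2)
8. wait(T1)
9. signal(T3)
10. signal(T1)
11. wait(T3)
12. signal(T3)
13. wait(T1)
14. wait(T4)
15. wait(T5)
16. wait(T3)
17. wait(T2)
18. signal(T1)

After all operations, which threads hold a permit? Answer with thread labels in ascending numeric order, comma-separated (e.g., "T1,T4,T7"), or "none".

Step 1: wait(T4) -> count=2 queue=[] holders={T4}
Step 2: wait(T2) -> count=1 queue=[] holders={T2,T4}
Step 3: wait(T3) -> count=0 queue=[] holders={T2,T3,T4}
Step 4: wait(T5) -> count=0 queue=[T5] holders={T2,T3,T4}
Step 5: signal(T4) -> count=0 queue=[] holders={T2,T3,T5}
Step 6: signal(T5) -> count=1 queue=[] holders={T2,T3}
Step 7: signal(T2) -> count=2 queue=[] holders={T3}
Step 8: wait(T1) -> count=1 queue=[] holders={T1,T3}
Step 9: signal(T3) -> count=2 queue=[] holders={T1}
Step 10: signal(T1) -> count=3 queue=[] holders={none}
Step 11: wait(T3) -> count=2 queue=[] holders={T3}
Step 12: signal(T3) -> count=3 queue=[] holders={none}
Step 13: wait(T1) -> count=2 queue=[] holders={T1}
Step 14: wait(T4) -> count=1 queue=[] holders={T1,T4}
Step 15: wait(T5) -> count=0 queue=[] holders={T1,T4,T5}
Step 16: wait(T3) -> count=0 queue=[T3] holders={T1,T4,T5}
Step 17: wait(T2) -> count=0 queue=[T3,T2] holders={T1,T4,T5}
Step 18: signal(T1) -> count=0 queue=[T2] holders={T3,T4,T5}
Final holders: T3,T4,T5

Answer: T3,T4,T5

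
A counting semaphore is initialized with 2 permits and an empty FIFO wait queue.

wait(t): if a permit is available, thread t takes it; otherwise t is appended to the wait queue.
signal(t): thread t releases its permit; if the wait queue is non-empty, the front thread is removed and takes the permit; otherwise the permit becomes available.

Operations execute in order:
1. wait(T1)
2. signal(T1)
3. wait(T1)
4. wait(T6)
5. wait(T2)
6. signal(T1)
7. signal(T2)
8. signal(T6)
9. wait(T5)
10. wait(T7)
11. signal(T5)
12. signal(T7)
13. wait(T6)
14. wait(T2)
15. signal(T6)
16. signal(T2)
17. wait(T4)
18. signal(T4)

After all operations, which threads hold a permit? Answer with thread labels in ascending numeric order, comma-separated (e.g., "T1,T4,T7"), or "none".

Step 1: wait(T1) -> count=1 queue=[] holders={T1}
Step 2: signal(T1) -> count=2 queue=[] holders={none}
Step 3: wait(T1) -> count=1 queue=[] holders={T1}
Step 4: wait(T6) -> count=0 queue=[] holders={T1,T6}
Step 5: wait(T2) -> count=0 queue=[T2] holders={T1,T6}
Step 6: signal(T1) -> count=0 queue=[] holders={T2,T6}
Step 7: signal(T2) -> count=1 queue=[] holders={T6}
Step 8: signal(T6) -> count=2 queue=[] holders={none}
Step 9: wait(T5) -> count=1 queue=[] holders={T5}
Step 10: wait(T7) -> count=0 queue=[] holders={T5,T7}
Step 11: signal(T5) -> count=1 queue=[] holders={T7}
Step 12: signal(T7) -> count=2 queue=[] holders={none}
Step 13: wait(T6) -> count=1 queue=[] holders={T6}
Step 14: wait(T2) -> count=0 queue=[] holders={T2,T6}
Step 15: signal(T6) -> count=1 queue=[] holders={T2}
Step 16: signal(T2) -> count=2 queue=[] holders={none}
Step 17: wait(T4) -> count=1 queue=[] holders={T4}
Step 18: signal(T4) -> count=2 queue=[] holders={none}
Final holders: none

Answer: none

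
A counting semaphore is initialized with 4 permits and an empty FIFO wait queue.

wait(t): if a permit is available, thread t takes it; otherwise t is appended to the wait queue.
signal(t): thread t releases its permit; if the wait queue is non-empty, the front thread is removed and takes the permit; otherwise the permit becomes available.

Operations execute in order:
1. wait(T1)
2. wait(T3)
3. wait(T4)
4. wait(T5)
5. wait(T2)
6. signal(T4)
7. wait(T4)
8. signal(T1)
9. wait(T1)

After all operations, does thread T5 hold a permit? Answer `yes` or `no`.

Step 1: wait(T1) -> count=3 queue=[] holders={T1}
Step 2: wait(T3) -> count=2 queue=[] holders={T1,T3}
Step 3: wait(T4) -> count=1 queue=[] holders={T1,T3,T4}
Step 4: wait(T5) -> count=0 queue=[] holders={T1,T3,T4,T5}
Step 5: wait(T2) -> count=0 queue=[T2] holders={T1,T3,T4,T5}
Step 6: signal(T4) -> count=0 queue=[] holders={T1,T2,T3,T5}
Step 7: wait(T4) -> count=0 queue=[T4] holders={T1,T2,T3,T5}
Step 8: signal(T1) -> count=0 queue=[] holders={T2,T3,T4,T5}
Step 9: wait(T1) -> count=0 queue=[T1] holders={T2,T3,T4,T5}
Final holders: {T2,T3,T4,T5} -> T5 in holders

Answer: yes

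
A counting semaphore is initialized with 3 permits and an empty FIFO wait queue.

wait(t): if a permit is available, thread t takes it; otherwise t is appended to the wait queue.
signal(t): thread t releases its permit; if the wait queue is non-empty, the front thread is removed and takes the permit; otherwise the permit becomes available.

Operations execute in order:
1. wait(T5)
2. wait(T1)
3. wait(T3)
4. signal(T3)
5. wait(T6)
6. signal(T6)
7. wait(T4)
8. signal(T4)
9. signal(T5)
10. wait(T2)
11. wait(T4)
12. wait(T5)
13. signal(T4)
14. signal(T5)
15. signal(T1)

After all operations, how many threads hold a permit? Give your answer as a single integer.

Step 1: wait(T5) -> count=2 queue=[] holders={T5}
Step 2: wait(T1) -> count=1 queue=[] holders={T1,T5}
Step 3: wait(T3) -> count=0 queue=[] holders={T1,T3,T5}
Step 4: signal(T3) -> count=1 queue=[] holders={T1,T5}
Step 5: wait(T6) -> count=0 queue=[] holders={T1,T5,T6}
Step 6: signal(T6) -> count=1 queue=[] holders={T1,T5}
Step 7: wait(T4) -> count=0 queue=[] holders={T1,T4,T5}
Step 8: signal(T4) -> count=1 queue=[] holders={T1,T5}
Step 9: signal(T5) -> count=2 queue=[] holders={T1}
Step 10: wait(T2) -> count=1 queue=[] holders={T1,T2}
Step 11: wait(T4) -> count=0 queue=[] holders={T1,T2,T4}
Step 12: wait(T5) -> count=0 queue=[T5] holders={T1,T2,T4}
Step 13: signal(T4) -> count=0 queue=[] holders={T1,T2,T5}
Step 14: signal(T5) -> count=1 queue=[] holders={T1,T2}
Step 15: signal(T1) -> count=2 queue=[] holders={T2}
Final holders: {T2} -> 1 thread(s)

Answer: 1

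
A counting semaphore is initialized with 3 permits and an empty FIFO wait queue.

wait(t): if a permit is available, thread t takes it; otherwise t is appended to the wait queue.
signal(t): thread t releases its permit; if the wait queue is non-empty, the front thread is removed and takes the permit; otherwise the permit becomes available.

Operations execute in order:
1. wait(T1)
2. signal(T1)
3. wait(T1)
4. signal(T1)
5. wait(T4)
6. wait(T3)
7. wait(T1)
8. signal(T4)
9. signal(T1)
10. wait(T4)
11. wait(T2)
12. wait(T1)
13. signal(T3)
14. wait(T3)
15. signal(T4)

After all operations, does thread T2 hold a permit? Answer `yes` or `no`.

Step 1: wait(T1) -> count=2 queue=[] holders={T1}
Step 2: signal(T1) -> count=3 queue=[] holders={none}
Step 3: wait(T1) -> count=2 queue=[] holders={T1}
Step 4: signal(T1) -> count=3 queue=[] holders={none}
Step 5: wait(T4) -> count=2 queue=[] holders={T4}
Step 6: wait(T3) -> count=1 queue=[] holders={T3,T4}
Step 7: wait(T1) -> count=0 queue=[] holders={T1,T3,T4}
Step 8: signal(T4) -> count=1 queue=[] holders={T1,T3}
Step 9: signal(T1) -> count=2 queue=[] holders={T3}
Step 10: wait(T4) -> count=1 queue=[] holders={T3,T4}
Step 11: wait(T2) -> count=0 queue=[] holders={T2,T3,T4}
Step 12: wait(T1) -> count=0 queue=[T1] holders={T2,T3,T4}
Step 13: signal(T3) -> count=0 queue=[] holders={T1,T2,T4}
Step 14: wait(T3) -> count=0 queue=[T3] holders={T1,T2,T4}
Step 15: signal(T4) -> count=0 queue=[] holders={T1,T2,T3}
Final holders: {T1,T2,T3} -> T2 in holders

Answer: yes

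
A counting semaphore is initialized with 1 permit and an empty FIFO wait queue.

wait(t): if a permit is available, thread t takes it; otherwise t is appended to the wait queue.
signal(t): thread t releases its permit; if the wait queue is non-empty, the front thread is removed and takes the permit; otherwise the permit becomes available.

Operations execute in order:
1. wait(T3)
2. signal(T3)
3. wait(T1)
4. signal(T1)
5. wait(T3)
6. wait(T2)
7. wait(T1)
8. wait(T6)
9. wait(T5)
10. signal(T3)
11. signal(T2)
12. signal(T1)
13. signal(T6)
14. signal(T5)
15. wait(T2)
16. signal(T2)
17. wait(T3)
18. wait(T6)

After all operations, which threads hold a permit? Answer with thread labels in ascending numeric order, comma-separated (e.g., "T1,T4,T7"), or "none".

Answer: T3

Derivation:
Step 1: wait(T3) -> count=0 queue=[] holders={T3}
Step 2: signal(T3) -> count=1 queue=[] holders={none}
Step 3: wait(T1) -> count=0 queue=[] holders={T1}
Step 4: signal(T1) -> count=1 queue=[] holders={none}
Step 5: wait(T3) -> count=0 queue=[] holders={T3}
Step 6: wait(T2) -> count=0 queue=[T2] holders={T3}
Step 7: wait(T1) -> count=0 queue=[T2,T1] holders={T3}
Step 8: wait(T6) -> count=0 queue=[T2,T1,T6] holders={T3}
Step 9: wait(T5) -> count=0 queue=[T2,T1,T6,T5] holders={T3}
Step 10: signal(T3) -> count=0 queue=[T1,T6,T5] holders={T2}
Step 11: signal(T2) -> count=0 queue=[T6,T5] holders={T1}
Step 12: signal(T1) -> count=0 queue=[T5] holders={T6}
Step 13: signal(T6) -> count=0 queue=[] holders={T5}
Step 14: signal(T5) -> count=1 queue=[] holders={none}
Step 15: wait(T2) -> count=0 queue=[] holders={T2}
Step 16: signal(T2) -> count=1 queue=[] holders={none}
Step 17: wait(T3) -> count=0 queue=[] holders={T3}
Step 18: wait(T6) -> count=0 queue=[T6] holders={T3}
Final holders: T3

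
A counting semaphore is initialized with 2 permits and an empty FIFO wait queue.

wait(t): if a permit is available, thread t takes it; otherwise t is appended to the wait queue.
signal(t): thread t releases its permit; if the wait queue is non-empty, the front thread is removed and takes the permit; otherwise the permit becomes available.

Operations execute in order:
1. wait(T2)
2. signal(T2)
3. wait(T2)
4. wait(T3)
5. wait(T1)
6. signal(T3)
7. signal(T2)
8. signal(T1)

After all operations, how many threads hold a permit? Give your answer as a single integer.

Answer: 0

Derivation:
Step 1: wait(T2) -> count=1 queue=[] holders={T2}
Step 2: signal(T2) -> count=2 queue=[] holders={none}
Step 3: wait(T2) -> count=1 queue=[] holders={T2}
Step 4: wait(T3) -> count=0 queue=[] holders={T2,T3}
Step 5: wait(T1) -> count=0 queue=[T1] holders={T2,T3}
Step 6: signal(T3) -> count=0 queue=[] holders={T1,T2}
Step 7: signal(T2) -> count=1 queue=[] holders={T1}
Step 8: signal(T1) -> count=2 queue=[] holders={none}
Final holders: {none} -> 0 thread(s)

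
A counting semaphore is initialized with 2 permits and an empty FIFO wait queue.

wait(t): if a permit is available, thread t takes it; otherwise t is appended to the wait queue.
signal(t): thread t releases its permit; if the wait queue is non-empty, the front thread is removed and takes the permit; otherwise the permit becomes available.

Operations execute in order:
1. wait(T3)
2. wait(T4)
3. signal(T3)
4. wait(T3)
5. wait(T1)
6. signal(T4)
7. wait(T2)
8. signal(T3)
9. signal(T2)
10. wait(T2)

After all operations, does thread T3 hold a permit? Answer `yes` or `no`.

Step 1: wait(T3) -> count=1 queue=[] holders={T3}
Step 2: wait(T4) -> count=0 queue=[] holders={T3,T4}
Step 3: signal(T3) -> count=1 queue=[] holders={T4}
Step 4: wait(T3) -> count=0 queue=[] holders={T3,T4}
Step 5: wait(T1) -> count=0 queue=[T1] holders={T3,T4}
Step 6: signal(T4) -> count=0 queue=[] holders={T1,T3}
Step 7: wait(T2) -> count=0 queue=[T2] holders={T1,T3}
Step 8: signal(T3) -> count=0 queue=[] holders={T1,T2}
Step 9: signal(T2) -> count=1 queue=[] holders={T1}
Step 10: wait(T2) -> count=0 queue=[] holders={T1,T2}
Final holders: {T1,T2} -> T3 not in holders

Answer: no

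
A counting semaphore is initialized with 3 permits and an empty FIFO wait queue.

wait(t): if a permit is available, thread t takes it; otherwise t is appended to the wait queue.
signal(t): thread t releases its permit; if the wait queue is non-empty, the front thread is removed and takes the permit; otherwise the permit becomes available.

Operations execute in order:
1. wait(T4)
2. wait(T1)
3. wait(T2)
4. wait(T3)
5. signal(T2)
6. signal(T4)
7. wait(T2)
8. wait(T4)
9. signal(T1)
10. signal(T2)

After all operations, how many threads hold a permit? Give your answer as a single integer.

Answer: 2

Derivation:
Step 1: wait(T4) -> count=2 queue=[] holders={T4}
Step 2: wait(T1) -> count=1 queue=[] holders={T1,T4}
Step 3: wait(T2) -> count=0 queue=[] holders={T1,T2,T4}
Step 4: wait(T3) -> count=0 queue=[T3] holders={T1,T2,T4}
Step 5: signal(T2) -> count=0 queue=[] holders={T1,T3,T4}
Step 6: signal(T4) -> count=1 queue=[] holders={T1,T3}
Step 7: wait(T2) -> count=0 queue=[] holders={T1,T2,T3}
Step 8: wait(T4) -> count=0 queue=[T4] holders={T1,T2,T3}
Step 9: signal(T1) -> count=0 queue=[] holders={T2,T3,T4}
Step 10: signal(T2) -> count=1 queue=[] holders={T3,T4}
Final holders: {T3,T4} -> 2 thread(s)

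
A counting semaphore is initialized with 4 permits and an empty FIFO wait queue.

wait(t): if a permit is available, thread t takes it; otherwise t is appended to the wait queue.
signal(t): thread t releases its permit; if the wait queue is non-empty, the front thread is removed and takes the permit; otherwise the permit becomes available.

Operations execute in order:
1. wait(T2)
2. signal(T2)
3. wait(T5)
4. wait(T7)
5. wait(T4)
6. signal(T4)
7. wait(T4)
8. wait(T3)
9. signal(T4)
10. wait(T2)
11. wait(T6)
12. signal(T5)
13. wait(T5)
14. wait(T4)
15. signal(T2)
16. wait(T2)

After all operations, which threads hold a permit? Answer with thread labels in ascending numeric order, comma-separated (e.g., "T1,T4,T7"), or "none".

Step 1: wait(T2) -> count=3 queue=[] holders={T2}
Step 2: signal(T2) -> count=4 queue=[] holders={none}
Step 3: wait(T5) -> count=3 queue=[] holders={T5}
Step 4: wait(T7) -> count=2 queue=[] holders={T5,T7}
Step 5: wait(T4) -> count=1 queue=[] holders={T4,T5,T7}
Step 6: signal(T4) -> count=2 queue=[] holders={T5,T7}
Step 7: wait(T4) -> count=1 queue=[] holders={T4,T5,T7}
Step 8: wait(T3) -> count=0 queue=[] holders={T3,T4,T5,T7}
Step 9: signal(T4) -> count=1 queue=[] holders={T3,T5,T7}
Step 10: wait(T2) -> count=0 queue=[] holders={T2,T3,T5,T7}
Step 11: wait(T6) -> count=0 queue=[T6] holders={T2,T3,T5,T7}
Step 12: signal(T5) -> count=0 queue=[] holders={T2,T3,T6,T7}
Step 13: wait(T5) -> count=0 queue=[T5] holders={T2,T3,T6,T7}
Step 14: wait(T4) -> count=0 queue=[T5,T4] holders={T2,T3,T6,T7}
Step 15: signal(T2) -> count=0 queue=[T4] holders={T3,T5,T6,T7}
Step 16: wait(T2) -> count=0 queue=[T4,T2] holders={T3,T5,T6,T7}
Final holders: T3,T5,T6,T7

Answer: T3,T5,T6,T7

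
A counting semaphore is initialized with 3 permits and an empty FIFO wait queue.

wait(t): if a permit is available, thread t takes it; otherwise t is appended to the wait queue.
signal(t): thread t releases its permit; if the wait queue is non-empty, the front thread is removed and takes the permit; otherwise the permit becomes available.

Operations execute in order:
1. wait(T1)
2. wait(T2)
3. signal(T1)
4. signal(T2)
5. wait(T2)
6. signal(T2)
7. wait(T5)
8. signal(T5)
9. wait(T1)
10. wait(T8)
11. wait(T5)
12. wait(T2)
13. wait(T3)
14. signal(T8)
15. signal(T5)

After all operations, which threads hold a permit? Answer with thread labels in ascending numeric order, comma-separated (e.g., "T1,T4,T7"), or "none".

Answer: T1,T2,T3

Derivation:
Step 1: wait(T1) -> count=2 queue=[] holders={T1}
Step 2: wait(T2) -> count=1 queue=[] holders={T1,T2}
Step 3: signal(T1) -> count=2 queue=[] holders={T2}
Step 4: signal(T2) -> count=3 queue=[] holders={none}
Step 5: wait(T2) -> count=2 queue=[] holders={T2}
Step 6: signal(T2) -> count=3 queue=[] holders={none}
Step 7: wait(T5) -> count=2 queue=[] holders={T5}
Step 8: signal(T5) -> count=3 queue=[] holders={none}
Step 9: wait(T1) -> count=2 queue=[] holders={T1}
Step 10: wait(T8) -> count=1 queue=[] holders={T1,T8}
Step 11: wait(T5) -> count=0 queue=[] holders={T1,T5,T8}
Step 12: wait(T2) -> count=0 queue=[T2] holders={T1,T5,T8}
Step 13: wait(T3) -> count=0 queue=[T2,T3] holders={T1,T5,T8}
Step 14: signal(T8) -> count=0 queue=[T3] holders={T1,T2,T5}
Step 15: signal(T5) -> count=0 queue=[] holders={T1,T2,T3}
Final holders: T1,T2,T3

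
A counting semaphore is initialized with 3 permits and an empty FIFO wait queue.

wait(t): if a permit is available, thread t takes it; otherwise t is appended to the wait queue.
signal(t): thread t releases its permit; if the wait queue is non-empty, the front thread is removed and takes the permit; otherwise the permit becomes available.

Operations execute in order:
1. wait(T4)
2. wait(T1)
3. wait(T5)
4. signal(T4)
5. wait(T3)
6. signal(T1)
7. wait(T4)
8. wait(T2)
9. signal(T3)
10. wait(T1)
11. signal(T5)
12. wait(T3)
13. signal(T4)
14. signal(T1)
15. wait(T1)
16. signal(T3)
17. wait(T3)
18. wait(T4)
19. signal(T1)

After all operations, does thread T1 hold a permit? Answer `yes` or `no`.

Answer: no

Derivation:
Step 1: wait(T4) -> count=2 queue=[] holders={T4}
Step 2: wait(T1) -> count=1 queue=[] holders={T1,T4}
Step 3: wait(T5) -> count=0 queue=[] holders={T1,T4,T5}
Step 4: signal(T4) -> count=1 queue=[] holders={T1,T5}
Step 5: wait(T3) -> count=0 queue=[] holders={T1,T3,T5}
Step 6: signal(T1) -> count=1 queue=[] holders={T3,T5}
Step 7: wait(T4) -> count=0 queue=[] holders={T3,T4,T5}
Step 8: wait(T2) -> count=0 queue=[T2] holders={T3,T4,T5}
Step 9: signal(T3) -> count=0 queue=[] holders={T2,T4,T5}
Step 10: wait(T1) -> count=0 queue=[T1] holders={T2,T4,T5}
Step 11: signal(T5) -> count=0 queue=[] holders={T1,T2,T4}
Step 12: wait(T3) -> count=0 queue=[T3] holders={T1,T2,T4}
Step 13: signal(T4) -> count=0 queue=[] holders={T1,T2,T3}
Step 14: signal(T1) -> count=1 queue=[] holders={T2,T3}
Step 15: wait(T1) -> count=0 queue=[] holders={T1,T2,T3}
Step 16: signal(T3) -> count=1 queue=[] holders={T1,T2}
Step 17: wait(T3) -> count=0 queue=[] holders={T1,T2,T3}
Step 18: wait(T4) -> count=0 queue=[T4] holders={T1,T2,T3}
Step 19: signal(T1) -> count=0 queue=[] holders={T2,T3,T4}
Final holders: {T2,T3,T4} -> T1 not in holders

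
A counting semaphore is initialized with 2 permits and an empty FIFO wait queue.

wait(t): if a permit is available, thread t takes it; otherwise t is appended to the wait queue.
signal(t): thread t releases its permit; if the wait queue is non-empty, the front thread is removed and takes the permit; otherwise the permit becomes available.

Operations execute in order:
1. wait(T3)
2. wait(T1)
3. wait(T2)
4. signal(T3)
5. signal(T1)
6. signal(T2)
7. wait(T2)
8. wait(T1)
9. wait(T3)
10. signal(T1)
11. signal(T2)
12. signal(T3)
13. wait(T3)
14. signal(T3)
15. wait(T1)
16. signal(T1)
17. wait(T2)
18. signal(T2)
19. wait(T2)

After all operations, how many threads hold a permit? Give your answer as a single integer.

Answer: 1

Derivation:
Step 1: wait(T3) -> count=1 queue=[] holders={T3}
Step 2: wait(T1) -> count=0 queue=[] holders={T1,T3}
Step 3: wait(T2) -> count=0 queue=[T2] holders={T1,T3}
Step 4: signal(T3) -> count=0 queue=[] holders={T1,T2}
Step 5: signal(T1) -> count=1 queue=[] holders={T2}
Step 6: signal(T2) -> count=2 queue=[] holders={none}
Step 7: wait(T2) -> count=1 queue=[] holders={T2}
Step 8: wait(T1) -> count=0 queue=[] holders={T1,T2}
Step 9: wait(T3) -> count=0 queue=[T3] holders={T1,T2}
Step 10: signal(T1) -> count=0 queue=[] holders={T2,T3}
Step 11: signal(T2) -> count=1 queue=[] holders={T3}
Step 12: signal(T3) -> count=2 queue=[] holders={none}
Step 13: wait(T3) -> count=1 queue=[] holders={T3}
Step 14: signal(T3) -> count=2 queue=[] holders={none}
Step 15: wait(T1) -> count=1 queue=[] holders={T1}
Step 16: signal(T1) -> count=2 queue=[] holders={none}
Step 17: wait(T2) -> count=1 queue=[] holders={T2}
Step 18: signal(T2) -> count=2 queue=[] holders={none}
Step 19: wait(T2) -> count=1 queue=[] holders={T2}
Final holders: {T2} -> 1 thread(s)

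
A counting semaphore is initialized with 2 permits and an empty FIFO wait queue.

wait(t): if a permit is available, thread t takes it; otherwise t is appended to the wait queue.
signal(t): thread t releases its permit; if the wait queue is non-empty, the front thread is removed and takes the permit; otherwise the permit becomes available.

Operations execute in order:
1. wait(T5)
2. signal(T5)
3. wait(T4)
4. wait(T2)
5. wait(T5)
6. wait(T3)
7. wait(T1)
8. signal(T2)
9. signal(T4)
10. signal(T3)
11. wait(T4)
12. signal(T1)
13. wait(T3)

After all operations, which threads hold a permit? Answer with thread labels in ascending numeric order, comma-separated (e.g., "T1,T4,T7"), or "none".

Step 1: wait(T5) -> count=1 queue=[] holders={T5}
Step 2: signal(T5) -> count=2 queue=[] holders={none}
Step 3: wait(T4) -> count=1 queue=[] holders={T4}
Step 4: wait(T2) -> count=0 queue=[] holders={T2,T4}
Step 5: wait(T5) -> count=0 queue=[T5] holders={T2,T4}
Step 6: wait(T3) -> count=0 queue=[T5,T3] holders={T2,T4}
Step 7: wait(T1) -> count=0 queue=[T5,T3,T1] holders={T2,T4}
Step 8: signal(T2) -> count=0 queue=[T3,T1] holders={T4,T5}
Step 9: signal(T4) -> count=0 queue=[T1] holders={T3,T5}
Step 10: signal(T3) -> count=0 queue=[] holders={T1,T5}
Step 11: wait(T4) -> count=0 queue=[T4] holders={T1,T5}
Step 12: signal(T1) -> count=0 queue=[] holders={T4,T5}
Step 13: wait(T3) -> count=0 queue=[T3] holders={T4,T5}
Final holders: T4,T5

Answer: T4,T5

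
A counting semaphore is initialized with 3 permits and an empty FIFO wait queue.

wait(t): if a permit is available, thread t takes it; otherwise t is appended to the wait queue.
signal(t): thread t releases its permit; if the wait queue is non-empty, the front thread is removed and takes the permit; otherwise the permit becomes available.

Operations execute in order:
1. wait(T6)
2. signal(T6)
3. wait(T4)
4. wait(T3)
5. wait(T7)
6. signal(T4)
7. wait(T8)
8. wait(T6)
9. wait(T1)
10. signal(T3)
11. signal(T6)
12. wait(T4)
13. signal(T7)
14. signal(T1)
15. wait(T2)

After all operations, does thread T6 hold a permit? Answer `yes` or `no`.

Step 1: wait(T6) -> count=2 queue=[] holders={T6}
Step 2: signal(T6) -> count=3 queue=[] holders={none}
Step 3: wait(T4) -> count=2 queue=[] holders={T4}
Step 4: wait(T3) -> count=1 queue=[] holders={T3,T4}
Step 5: wait(T7) -> count=0 queue=[] holders={T3,T4,T7}
Step 6: signal(T4) -> count=1 queue=[] holders={T3,T7}
Step 7: wait(T8) -> count=0 queue=[] holders={T3,T7,T8}
Step 8: wait(T6) -> count=0 queue=[T6] holders={T3,T7,T8}
Step 9: wait(T1) -> count=0 queue=[T6,T1] holders={T3,T7,T8}
Step 10: signal(T3) -> count=0 queue=[T1] holders={T6,T7,T8}
Step 11: signal(T6) -> count=0 queue=[] holders={T1,T7,T8}
Step 12: wait(T4) -> count=0 queue=[T4] holders={T1,T7,T8}
Step 13: signal(T7) -> count=0 queue=[] holders={T1,T4,T8}
Step 14: signal(T1) -> count=1 queue=[] holders={T4,T8}
Step 15: wait(T2) -> count=0 queue=[] holders={T2,T4,T8}
Final holders: {T2,T4,T8} -> T6 not in holders

Answer: no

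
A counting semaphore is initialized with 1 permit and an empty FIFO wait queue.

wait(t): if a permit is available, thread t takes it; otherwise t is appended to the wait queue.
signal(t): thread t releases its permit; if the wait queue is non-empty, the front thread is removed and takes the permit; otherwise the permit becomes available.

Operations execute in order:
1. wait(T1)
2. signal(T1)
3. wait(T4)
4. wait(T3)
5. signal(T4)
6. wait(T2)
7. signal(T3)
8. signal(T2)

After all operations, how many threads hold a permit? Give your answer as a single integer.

Step 1: wait(T1) -> count=0 queue=[] holders={T1}
Step 2: signal(T1) -> count=1 queue=[] holders={none}
Step 3: wait(T4) -> count=0 queue=[] holders={T4}
Step 4: wait(T3) -> count=0 queue=[T3] holders={T4}
Step 5: signal(T4) -> count=0 queue=[] holders={T3}
Step 6: wait(T2) -> count=0 queue=[T2] holders={T3}
Step 7: signal(T3) -> count=0 queue=[] holders={T2}
Step 8: signal(T2) -> count=1 queue=[] holders={none}
Final holders: {none} -> 0 thread(s)

Answer: 0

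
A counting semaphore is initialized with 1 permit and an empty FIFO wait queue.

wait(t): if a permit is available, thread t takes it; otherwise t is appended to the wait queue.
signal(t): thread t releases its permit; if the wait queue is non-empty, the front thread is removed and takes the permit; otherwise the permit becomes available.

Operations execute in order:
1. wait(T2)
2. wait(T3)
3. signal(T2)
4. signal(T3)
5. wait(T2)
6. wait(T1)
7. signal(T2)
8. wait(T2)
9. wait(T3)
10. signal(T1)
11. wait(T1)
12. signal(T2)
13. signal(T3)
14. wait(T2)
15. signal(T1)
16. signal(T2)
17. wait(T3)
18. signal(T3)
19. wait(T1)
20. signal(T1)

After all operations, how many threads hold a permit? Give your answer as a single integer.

Answer: 0

Derivation:
Step 1: wait(T2) -> count=0 queue=[] holders={T2}
Step 2: wait(T3) -> count=0 queue=[T3] holders={T2}
Step 3: signal(T2) -> count=0 queue=[] holders={T3}
Step 4: signal(T3) -> count=1 queue=[] holders={none}
Step 5: wait(T2) -> count=0 queue=[] holders={T2}
Step 6: wait(T1) -> count=0 queue=[T1] holders={T2}
Step 7: signal(T2) -> count=0 queue=[] holders={T1}
Step 8: wait(T2) -> count=0 queue=[T2] holders={T1}
Step 9: wait(T3) -> count=0 queue=[T2,T3] holders={T1}
Step 10: signal(T1) -> count=0 queue=[T3] holders={T2}
Step 11: wait(T1) -> count=0 queue=[T3,T1] holders={T2}
Step 12: signal(T2) -> count=0 queue=[T1] holders={T3}
Step 13: signal(T3) -> count=0 queue=[] holders={T1}
Step 14: wait(T2) -> count=0 queue=[T2] holders={T1}
Step 15: signal(T1) -> count=0 queue=[] holders={T2}
Step 16: signal(T2) -> count=1 queue=[] holders={none}
Step 17: wait(T3) -> count=0 queue=[] holders={T3}
Step 18: signal(T3) -> count=1 queue=[] holders={none}
Step 19: wait(T1) -> count=0 queue=[] holders={T1}
Step 20: signal(T1) -> count=1 queue=[] holders={none}
Final holders: {none} -> 0 thread(s)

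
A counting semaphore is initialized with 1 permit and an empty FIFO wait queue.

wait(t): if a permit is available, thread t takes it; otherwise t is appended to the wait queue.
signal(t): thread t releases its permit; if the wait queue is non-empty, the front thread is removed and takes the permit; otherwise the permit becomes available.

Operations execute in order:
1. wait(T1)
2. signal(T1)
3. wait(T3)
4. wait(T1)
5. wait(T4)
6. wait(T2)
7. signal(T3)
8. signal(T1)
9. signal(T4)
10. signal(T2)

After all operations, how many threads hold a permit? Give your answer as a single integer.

Step 1: wait(T1) -> count=0 queue=[] holders={T1}
Step 2: signal(T1) -> count=1 queue=[] holders={none}
Step 3: wait(T3) -> count=0 queue=[] holders={T3}
Step 4: wait(T1) -> count=0 queue=[T1] holders={T3}
Step 5: wait(T4) -> count=0 queue=[T1,T4] holders={T3}
Step 6: wait(T2) -> count=0 queue=[T1,T4,T2] holders={T3}
Step 7: signal(T3) -> count=0 queue=[T4,T2] holders={T1}
Step 8: signal(T1) -> count=0 queue=[T2] holders={T4}
Step 9: signal(T4) -> count=0 queue=[] holders={T2}
Step 10: signal(T2) -> count=1 queue=[] holders={none}
Final holders: {none} -> 0 thread(s)

Answer: 0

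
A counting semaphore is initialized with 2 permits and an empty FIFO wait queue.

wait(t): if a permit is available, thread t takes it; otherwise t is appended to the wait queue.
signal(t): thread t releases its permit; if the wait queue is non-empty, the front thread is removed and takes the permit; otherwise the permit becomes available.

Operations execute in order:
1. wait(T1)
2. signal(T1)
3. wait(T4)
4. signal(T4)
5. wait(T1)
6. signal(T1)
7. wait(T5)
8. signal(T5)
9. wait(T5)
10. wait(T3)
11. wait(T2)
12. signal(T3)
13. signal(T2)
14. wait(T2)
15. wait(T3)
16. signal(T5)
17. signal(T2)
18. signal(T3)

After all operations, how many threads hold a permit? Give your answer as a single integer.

Step 1: wait(T1) -> count=1 queue=[] holders={T1}
Step 2: signal(T1) -> count=2 queue=[] holders={none}
Step 3: wait(T4) -> count=1 queue=[] holders={T4}
Step 4: signal(T4) -> count=2 queue=[] holders={none}
Step 5: wait(T1) -> count=1 queue=[] holders={T1}
Step 6: signal(T1) -> count=2 queue=[] holders={none}
Step 7: wait(T5) -> count=1 queue=[] holders={T5}
Step 8: signal(T5) -> count=2 queue=[] holders={none}
Step 9: wait(T5) -> count=1 queue=[] holders={T5}
Step 10: wait(T3) -> count=0 queue=[] holders={T3,T5}
Step 11: wait(T2) -> count=0 queue=[T2] holders={T3,T5}
Step 12: signal(T3) -> count=0 queue=[] holders={T2,T5}
Step 13: signal(T2) -> count=1 queue=[] holders={T5}
Step 14: wait(T2) -> count=0 queue=[] holders={T2,T5}
Step 15: wait(T3) -> count=0 queue=[T3] holders={T2,T5}
Step 16: signal(T5) -> count=0 queue=[] holders={T2,T3}
Step 17: signal(T2) -> count=1 queue=[] holders={T3}
Step 18: signal(T3) -> count=2 queue=[] holders={none}
Final holders: {none} -> 0 thread(s)

Answer: 0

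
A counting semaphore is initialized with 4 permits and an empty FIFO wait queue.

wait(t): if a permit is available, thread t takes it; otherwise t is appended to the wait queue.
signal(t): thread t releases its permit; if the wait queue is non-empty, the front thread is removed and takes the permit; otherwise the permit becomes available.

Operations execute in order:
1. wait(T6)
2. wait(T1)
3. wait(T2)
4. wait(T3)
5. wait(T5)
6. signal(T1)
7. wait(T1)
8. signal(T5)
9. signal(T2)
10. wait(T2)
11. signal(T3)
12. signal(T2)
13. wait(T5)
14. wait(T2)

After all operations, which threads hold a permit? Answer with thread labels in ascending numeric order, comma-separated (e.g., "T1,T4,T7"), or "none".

Answer: T1,T2,T5,T6

Derivation:
Step 1: wait(T6) -> count=3 queue=[] holders={T6}
Step 2: wait(T1) -> count=2 queue=[] holders={T1,T6}
Step 3: wait(T2) -> count=1 queue=[] holders={T1,T2,T6}
Step 4: wait(T3) -> count=0 queue=[] holders={T1,T2,T3,T6}
Step 5: wait(T5) -> count=0 queue=[T5] holders={T1,T2,T3,T6}
Step 6: signal(T1) -> count=0 queue=[] holders={T2,T3,T5,T6}
Step 7: wait(T1) -> count=0 queue=[T1] holders={T2,T3,T5,T6}
Step 8: signal(T5) -> count=0 queue=[] holders={T1,T2,T3,T6}
Step 9: signal(T2) -> count=1 queue=[] holders={T1,T3,T6}
Step 10: wait(T2) -> count=0 queue=[] holders={T1,T2,T3,T6}
Step 11: signal(T3) -> count=1 queue=[] holders={T1,T2,T6}
Step 12: signal(T2) -> count=2 queue=[] holders={T1,T6}
Step 13: wait(T5) -> count=1 queue=[] holders={T1,T5,T6}
Step 14: wait(T2) -> count=0 queue=[] holders={T1,T2,T5,T6}
Final holders: T1,T2,T5,T6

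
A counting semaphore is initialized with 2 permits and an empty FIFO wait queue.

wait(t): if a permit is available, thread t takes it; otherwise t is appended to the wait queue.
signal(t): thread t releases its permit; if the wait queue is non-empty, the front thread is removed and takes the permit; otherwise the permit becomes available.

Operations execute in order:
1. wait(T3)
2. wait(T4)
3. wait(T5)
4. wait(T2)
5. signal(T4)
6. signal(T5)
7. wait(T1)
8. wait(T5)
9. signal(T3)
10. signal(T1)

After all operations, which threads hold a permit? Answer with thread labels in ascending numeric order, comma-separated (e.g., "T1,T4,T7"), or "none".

Step 1: wait(T3) -> count=1 queue=[] holders={T3}
Step 2: wait(T4) -> count=0 queue=[] holders={T3,T4}
Step 3: wait(T5) -> count=0 queue=[T5] holders={T3,T4}
Step 4: wait(T2) -> count=0 queue=[T5,T2] holders={T3,T4}
Step 5: signal(T4) -> count=0 queue=[T2] holders={T3,T5}
Step 6: signal(T5) -> count=0 queue=[] holders={T2,T3}
Step 7: wait(T1) -> count=0 queue=[T1] holders={T2,T3}
Step 8: wait(T5) -> count=0 queue=[T1,T5] holders={T2,T3}
Step 9: signal(T3) -> count=0 queue=[T5] holders={T1,T2}
Step 10: signal(T1) -> count=0 queue=[] holders={T2,T5}
Final holders: T2,T5

Answer: T2,T5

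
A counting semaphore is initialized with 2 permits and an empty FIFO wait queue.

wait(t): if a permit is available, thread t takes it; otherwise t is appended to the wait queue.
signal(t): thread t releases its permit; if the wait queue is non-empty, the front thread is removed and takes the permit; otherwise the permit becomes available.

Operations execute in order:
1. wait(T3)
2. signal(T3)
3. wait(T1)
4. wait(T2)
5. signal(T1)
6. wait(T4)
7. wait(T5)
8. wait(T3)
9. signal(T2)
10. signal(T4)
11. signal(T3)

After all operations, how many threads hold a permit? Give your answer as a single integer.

Answer: 1

Derivation:
Step 1: wait(T3) -> count=1 queue=[] holders={T3}
Step 2: signal(T3) -> count=2 queue=[] holders={none}
Step 3: wait(T1) -> count=1 queue=[] holders={T1}
Step 4: wait(T2) -> count=0 queue=[] holders={T1,T2}
Step 5: signal(T1) -> count=1 queue=[] holders={T2}
Step 6: wait(T4) -> count=0 queue=[] holders={T2,T4}
Step 7: wait(T5) -> count=0 queue=[T5] holders={T2,T4}
Step 8: wait(T3) -> count=0 queue=[T5,T3] holders={T2,T4}
Step 9: signal(T2) -> count=0 queue=[T3] holders={T4,T5}
Step 10: signal(T4) -> count=0 queue=[] holders={T3,T5}
Step 11: signal(T3) -> count=1 queue=[] holders={T5}
Final holders: {T5} -> 1 thread(s)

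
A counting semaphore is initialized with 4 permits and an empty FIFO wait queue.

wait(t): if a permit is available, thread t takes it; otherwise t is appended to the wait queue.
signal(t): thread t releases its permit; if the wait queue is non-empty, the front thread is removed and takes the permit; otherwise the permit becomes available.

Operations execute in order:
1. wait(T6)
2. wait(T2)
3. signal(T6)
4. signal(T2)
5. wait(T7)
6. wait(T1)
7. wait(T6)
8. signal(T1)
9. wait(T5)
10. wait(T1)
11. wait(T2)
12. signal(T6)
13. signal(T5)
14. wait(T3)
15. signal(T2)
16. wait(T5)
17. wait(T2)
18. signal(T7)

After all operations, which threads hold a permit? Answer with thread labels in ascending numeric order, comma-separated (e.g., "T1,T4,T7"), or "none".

Answer: T1,T2,T3,T5

Derivation:
Step 1: wait(T6) -> count=3 queue=[] holders={T6}
Step 2: wait(T2) -> count=2 queue=[] holders={T2,T6}
Step 3: signal(T6) -> count=3 queue=[] holders={T2}
Step 4: signal(T2) -> count=4 queue=[] holders={none}
Step 5: wait(T7) -> count=3 queue=[] holders={T7}
Step 6: wait(T1) -> count=2 queue=[] holders={T1,T7}
Step 7: wait(T6) -> count=1 queue=[] holders={T1,T6,T7}
Step 8: signal(T1) -> count=2 queue=[] holders={T6,T7}
Step 9: wait(T5) -> count=1 queue=[] holders={T5,T6,T7}
Step 10: wait(T1) -> count=0 queue=[] holders={T1,T5,T6,T7}
Step 11: wait(T2) -> count=0 queue=[T2] holders={T1,T5,T6,T7}
Step 12: signal(T6) -> count=0 queue=[] holders={T1,T2,T5,T7}
Step 13: signal(T5) -> count=1 queue=[] holders={T1,T2,T7}
Step 14: wait(T3) -> count=0 queue=[] holders={T1,T2,T3,T7}
Step 15: signal(T2) -> count=1 queue=[] holders={T1,T3,T7}
Step 16: wait(T5) -> count=0 queue=[] holders={T1,T3,T5,T7}
Step 17: wait(T2) -> count=0 queue=[T2] holders={T1,T3,T5,T7}
Step 18: signal(T7) -> count=0 queue=[] holders={T1,T2,T3,T5}
Final holders: T1,T2,T3,T5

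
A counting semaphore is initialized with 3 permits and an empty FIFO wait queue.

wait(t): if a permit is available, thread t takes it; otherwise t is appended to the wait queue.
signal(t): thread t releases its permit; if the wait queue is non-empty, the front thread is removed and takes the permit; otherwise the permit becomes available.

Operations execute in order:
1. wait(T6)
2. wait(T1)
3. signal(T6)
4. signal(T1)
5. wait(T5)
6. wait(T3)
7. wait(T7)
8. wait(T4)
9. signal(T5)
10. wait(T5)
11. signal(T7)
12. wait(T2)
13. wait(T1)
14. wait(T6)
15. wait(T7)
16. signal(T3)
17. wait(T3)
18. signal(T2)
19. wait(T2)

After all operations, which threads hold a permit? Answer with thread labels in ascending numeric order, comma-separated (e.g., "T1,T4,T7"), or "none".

Answer: T1,T4,T5

Derivation:
Step 1: wait(T6) -> count=2 queue=[] holders={T6}
Step 2: wait(T1) -> count=1 queue=[] holders={T1,T6}
Step 3: signal(T6) -> count=2 queue=[] holders={T1}
Step 4: signal(T1) -> count=3 queue=[] holders={none}
Step 5: wait(T5) -> count=2 queue=[] holders={T5}
Step 6: wait(T3) -> count=1 queue=[] holders={T3,T5}
Step 7: wait(T7) -> count=0 queue=[] holders={T3,T5,T7}
Step 8: wait(T4) -> count=0 queue=[T4] holders={T3,T5,T7}
Step 9: signal(T5) -> count=0 queue=[] holders={T3,T4,T7}
Step 10: wait(T5) -> count=0 queue=[T5] holders={T3,T4,T7}
Step 11: signal(T7) -> count=0 queue=[] holders={T3,T4,T5}
Step 12: wait(T2) -> count=0 queue=[T2] holders={T3,T4,T5}
Step 13: wait(T1) -> count=0 queue=[T2,T1] holders={T3,T4,T5}
Step 14: wait(T6) -> count=0 queue=[T2,T1,T6] holders={T3,T4,T5}
Step 15: wait(T7) -> count=0 queue=[T2,T1,T6,T7] holders={T3,T4,T5}
Step 16: signal(T3) -> count=0 queue=[T1,T6,T7] holders={T2,T4,T5}
Step 17: wait(T3) -> count=0 queue=[T1,T6,T7,T3] holders={T2,T4,T5}
Step 18: signal(T2) -> count=0 queue=[T6,T7,T3] holders={T1,T4,T5}
Step 19: wait(T2) -> count=0 queue=[T6,T7,T3,T2] holders={T1,T4,T5}
Final holders: T1,T4,T5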